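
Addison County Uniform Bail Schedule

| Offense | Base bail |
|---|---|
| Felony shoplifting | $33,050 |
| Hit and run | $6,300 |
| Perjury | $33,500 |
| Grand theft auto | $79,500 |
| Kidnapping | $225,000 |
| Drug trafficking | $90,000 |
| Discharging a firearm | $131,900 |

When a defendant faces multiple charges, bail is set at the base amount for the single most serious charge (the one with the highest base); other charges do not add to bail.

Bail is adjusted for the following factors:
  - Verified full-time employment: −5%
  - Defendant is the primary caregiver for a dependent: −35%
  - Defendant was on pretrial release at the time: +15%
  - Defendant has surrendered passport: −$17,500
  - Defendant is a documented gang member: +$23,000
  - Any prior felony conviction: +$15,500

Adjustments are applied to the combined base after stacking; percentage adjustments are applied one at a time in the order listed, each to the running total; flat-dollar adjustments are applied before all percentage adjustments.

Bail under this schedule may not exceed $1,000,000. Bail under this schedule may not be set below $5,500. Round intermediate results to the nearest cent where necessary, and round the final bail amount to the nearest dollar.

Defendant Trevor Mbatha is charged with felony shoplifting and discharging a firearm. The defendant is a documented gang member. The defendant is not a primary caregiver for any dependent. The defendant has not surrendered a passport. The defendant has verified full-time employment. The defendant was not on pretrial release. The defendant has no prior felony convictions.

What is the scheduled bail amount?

Base amounts from the schedule: felony shoplifting $33,050; discharging a firearm $131,900.
Stacking rule: use the highest base only. Highest is discharging a firearm at $131,900. Combined base = $131,900.
Defendant is a documented gang member (+$23,000 flat): $131,900 + $23,000 = $154,900.
Verified full-time employment (−5%): $154,900 × 0.95 = $147,155.
$147,155 is within the $1,000,000 maximum.
$147,155 is at or above the $5,500 minimum.

$147,155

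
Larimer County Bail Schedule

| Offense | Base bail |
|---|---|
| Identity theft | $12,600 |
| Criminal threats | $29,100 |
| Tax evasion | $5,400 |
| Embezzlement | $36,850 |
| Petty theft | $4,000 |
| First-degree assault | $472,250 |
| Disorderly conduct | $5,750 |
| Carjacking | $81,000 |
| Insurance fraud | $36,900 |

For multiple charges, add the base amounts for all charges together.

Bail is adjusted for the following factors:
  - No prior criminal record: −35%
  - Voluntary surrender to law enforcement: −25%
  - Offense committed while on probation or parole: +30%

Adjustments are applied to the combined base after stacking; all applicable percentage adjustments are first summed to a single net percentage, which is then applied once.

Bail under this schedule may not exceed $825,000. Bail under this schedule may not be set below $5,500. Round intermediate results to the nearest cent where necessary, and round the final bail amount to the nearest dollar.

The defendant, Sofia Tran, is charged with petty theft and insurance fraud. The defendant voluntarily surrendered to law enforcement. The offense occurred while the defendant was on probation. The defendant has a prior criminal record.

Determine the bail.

$42,945

Base amounts from the schedule: petty theft $4,000; insurance fraud $36,900.
Stacking rule: sum of all bases. $4,000 + $36,900 = $40,900.
Net percentage adjustment: −25% +30% = +5%. $40,900 × 1.05 = $42,945.
$42,945 is within the $825,000 maximum.
$42,945 is at or above the $5,500 minimum.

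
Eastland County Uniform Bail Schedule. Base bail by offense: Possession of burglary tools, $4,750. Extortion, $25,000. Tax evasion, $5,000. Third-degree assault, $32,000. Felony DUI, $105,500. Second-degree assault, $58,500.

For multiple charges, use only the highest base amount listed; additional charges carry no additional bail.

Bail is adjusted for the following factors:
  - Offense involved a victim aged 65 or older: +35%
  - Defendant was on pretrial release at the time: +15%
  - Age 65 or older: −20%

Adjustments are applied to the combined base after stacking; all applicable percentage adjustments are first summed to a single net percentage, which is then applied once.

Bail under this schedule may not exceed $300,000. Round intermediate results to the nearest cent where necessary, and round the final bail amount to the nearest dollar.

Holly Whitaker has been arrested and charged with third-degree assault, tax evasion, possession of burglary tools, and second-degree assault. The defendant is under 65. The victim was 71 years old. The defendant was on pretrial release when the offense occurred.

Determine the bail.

Base amounts from the schedule: third-degree assault $32,000; tax evasion $5,000; possession of burglary tools $4,750; second-degree assault $58,500.
Stacking rule: use the highest base only. Highest is second-degree assault at $58,500. Combined base = $58,500.
Net percentage adjustment: +35% +15% = +50%. $58,500 × 1.5 = $87,750.
$87,750 is within the $300,000 maximum.

$87,750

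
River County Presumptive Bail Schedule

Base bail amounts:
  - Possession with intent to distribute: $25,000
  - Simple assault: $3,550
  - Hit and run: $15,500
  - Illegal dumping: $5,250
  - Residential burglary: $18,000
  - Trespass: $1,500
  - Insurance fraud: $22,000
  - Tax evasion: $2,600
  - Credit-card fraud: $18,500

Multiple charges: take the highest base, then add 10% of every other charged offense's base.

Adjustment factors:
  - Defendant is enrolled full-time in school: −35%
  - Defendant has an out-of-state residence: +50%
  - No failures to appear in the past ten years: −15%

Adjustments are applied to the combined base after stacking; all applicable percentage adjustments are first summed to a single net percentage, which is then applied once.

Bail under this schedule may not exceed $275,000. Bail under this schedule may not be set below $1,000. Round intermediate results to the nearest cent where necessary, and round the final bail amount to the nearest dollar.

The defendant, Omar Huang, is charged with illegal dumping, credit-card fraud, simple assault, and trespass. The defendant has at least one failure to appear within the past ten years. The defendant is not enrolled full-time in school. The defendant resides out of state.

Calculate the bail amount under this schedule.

$29,295

Base amounts from the schedule: illegal dumping $5,250; credit-card fraud $18,500; simple assault $3,550; trespass $1,500.
Stacking rule: highest base plus 10% of each additional charge. Highest is credit-card fraud at $18,500. Additional: $5,250 × 10% = $525; $3,550 × 10% = $355; $1,500 × 10% = $150. Combined base = $18,500 + $1,030 = $19,530.
Defendant has an out-of-state residence (+50%): $19,530 × 1.5 = $29,295.
$29,295 is within the $275,000 maximum.
$29,295 is at or above the $1,000 minimum.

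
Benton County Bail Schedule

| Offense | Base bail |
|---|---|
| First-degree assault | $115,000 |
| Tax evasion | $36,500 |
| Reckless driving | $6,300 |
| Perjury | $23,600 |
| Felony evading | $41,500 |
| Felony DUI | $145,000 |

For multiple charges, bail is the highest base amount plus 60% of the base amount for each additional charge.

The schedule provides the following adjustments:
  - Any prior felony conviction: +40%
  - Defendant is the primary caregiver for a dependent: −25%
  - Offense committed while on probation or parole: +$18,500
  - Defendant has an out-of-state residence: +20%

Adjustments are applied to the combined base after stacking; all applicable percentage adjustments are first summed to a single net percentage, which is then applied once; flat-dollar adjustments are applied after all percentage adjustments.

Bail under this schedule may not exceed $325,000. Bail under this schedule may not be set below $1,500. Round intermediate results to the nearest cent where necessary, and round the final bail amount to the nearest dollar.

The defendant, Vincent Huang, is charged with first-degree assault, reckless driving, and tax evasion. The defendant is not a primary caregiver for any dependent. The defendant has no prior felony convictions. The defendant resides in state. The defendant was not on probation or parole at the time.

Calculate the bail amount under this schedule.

$140,680

Base amounts from the schedule: first-degree assault $115,000; reckless driving $6,300; tax evasion $36,500.
Stacking rule: highest base plus 60% of each additional charge. Highest is first-degree assault at $115,000. Additional: $6,300 × 60% = $3,780; $36,500 × 60% = $21,900. Combined base = $115,000 + $25,680 = $140,680.
No adjustment factors apply to this defendant.
$140,680 is within the $325,000 maximum.
$140,680 is at or above the $1,500 minimum.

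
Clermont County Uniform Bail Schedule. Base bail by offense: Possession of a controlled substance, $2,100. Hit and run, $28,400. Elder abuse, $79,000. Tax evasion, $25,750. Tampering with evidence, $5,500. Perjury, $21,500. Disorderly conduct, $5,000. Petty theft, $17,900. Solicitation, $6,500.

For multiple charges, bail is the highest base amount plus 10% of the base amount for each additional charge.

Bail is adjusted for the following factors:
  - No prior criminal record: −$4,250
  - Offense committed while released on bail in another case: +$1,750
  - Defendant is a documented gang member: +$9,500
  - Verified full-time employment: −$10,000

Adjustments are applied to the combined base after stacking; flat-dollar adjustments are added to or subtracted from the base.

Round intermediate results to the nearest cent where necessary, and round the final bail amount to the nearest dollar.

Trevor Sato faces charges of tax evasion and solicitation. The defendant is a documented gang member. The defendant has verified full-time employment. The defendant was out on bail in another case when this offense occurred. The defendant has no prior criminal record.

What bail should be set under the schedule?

$23,400

Base amounts from the schedule: tax evasion $25,750; solicitation $6,500.
Stacking rule: highest base plus 10% of each additional charge. Highest is tax evasion at $25,750. Additional: $6,500 × 10% = $650. Combined base = $25,750 + $650 = $26,400.
No prior criminal record (−$4,250 flat): $26,400 − $4,250 = $22,150.
Offense committed while released on bail in another case (+$1,750 flat): $22,150 + $1,750 = $23,900.
Defendant is a documented gang member (+$9,500 flat): $23,900 + $9,500 = $33,400.
Verified full-time employment (−$10,000 flat): $33,400 − $10,000 = $23,400.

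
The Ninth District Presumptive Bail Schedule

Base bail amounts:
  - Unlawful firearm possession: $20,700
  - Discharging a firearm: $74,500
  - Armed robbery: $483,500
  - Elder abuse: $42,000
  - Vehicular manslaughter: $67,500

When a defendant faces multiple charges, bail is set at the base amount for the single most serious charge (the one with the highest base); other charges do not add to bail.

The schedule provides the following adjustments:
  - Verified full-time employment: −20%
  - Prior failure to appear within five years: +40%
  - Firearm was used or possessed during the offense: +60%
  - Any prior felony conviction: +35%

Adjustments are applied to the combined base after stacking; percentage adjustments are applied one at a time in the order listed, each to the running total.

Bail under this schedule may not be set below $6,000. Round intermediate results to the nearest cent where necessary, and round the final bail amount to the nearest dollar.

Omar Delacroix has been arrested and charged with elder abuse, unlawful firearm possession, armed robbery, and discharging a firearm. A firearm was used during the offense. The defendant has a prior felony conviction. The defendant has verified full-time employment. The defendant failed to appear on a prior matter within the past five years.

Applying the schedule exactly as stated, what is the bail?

$1,169,683

Base amounts from the schedule: elder abuse $42,000; unlawful firearm possession $20,700; armed robbery $483,500; discharging a firearm $74,500.
Stacking rule: use the highest base only. Highest is armed robbery at $483,500. Combined base = $483,500.
Verified full-time employment (−20%): $483,500 × 0.8 = $386,800.
Prior failure to appear within five years (+40%): $386,800 × 1.4 = $541,520.
Firearm was used or possessed during the offense (+60%): $541,520 × 1.6 = $866,432.
Any prior felony conviction (+35%): $866,432 × 1.35 = $1,169,683.20.
$1,169,683.20 is at or above the $6,000 minimum.
Rounded to the nearest dollar: $1,169,683.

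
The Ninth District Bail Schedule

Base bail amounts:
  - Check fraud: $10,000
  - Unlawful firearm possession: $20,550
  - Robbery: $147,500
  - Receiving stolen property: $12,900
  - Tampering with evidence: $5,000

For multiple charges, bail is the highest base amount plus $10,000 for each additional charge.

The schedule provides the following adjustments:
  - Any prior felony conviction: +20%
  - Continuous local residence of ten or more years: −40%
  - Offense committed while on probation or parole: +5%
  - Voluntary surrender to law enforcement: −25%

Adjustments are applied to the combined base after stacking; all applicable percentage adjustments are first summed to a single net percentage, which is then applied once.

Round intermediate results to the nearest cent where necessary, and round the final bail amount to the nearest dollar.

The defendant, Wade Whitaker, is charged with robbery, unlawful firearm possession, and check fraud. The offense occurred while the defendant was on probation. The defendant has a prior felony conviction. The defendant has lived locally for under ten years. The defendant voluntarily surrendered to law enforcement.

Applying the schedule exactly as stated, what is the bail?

Base amounts from the schedule: robbery $147,500; unlawful firearm possession $20,550; check fraud $10,000.
Stacking rule: highest base plus $10,000 per additional charge. Highest is robbery at $147,500; 2 additional charges → +$20,000. Combined base = $167,500.
Net percentage adjustment: +20% +5% −25% = +0%. $167,500 × 1 = $167,500.

$167,500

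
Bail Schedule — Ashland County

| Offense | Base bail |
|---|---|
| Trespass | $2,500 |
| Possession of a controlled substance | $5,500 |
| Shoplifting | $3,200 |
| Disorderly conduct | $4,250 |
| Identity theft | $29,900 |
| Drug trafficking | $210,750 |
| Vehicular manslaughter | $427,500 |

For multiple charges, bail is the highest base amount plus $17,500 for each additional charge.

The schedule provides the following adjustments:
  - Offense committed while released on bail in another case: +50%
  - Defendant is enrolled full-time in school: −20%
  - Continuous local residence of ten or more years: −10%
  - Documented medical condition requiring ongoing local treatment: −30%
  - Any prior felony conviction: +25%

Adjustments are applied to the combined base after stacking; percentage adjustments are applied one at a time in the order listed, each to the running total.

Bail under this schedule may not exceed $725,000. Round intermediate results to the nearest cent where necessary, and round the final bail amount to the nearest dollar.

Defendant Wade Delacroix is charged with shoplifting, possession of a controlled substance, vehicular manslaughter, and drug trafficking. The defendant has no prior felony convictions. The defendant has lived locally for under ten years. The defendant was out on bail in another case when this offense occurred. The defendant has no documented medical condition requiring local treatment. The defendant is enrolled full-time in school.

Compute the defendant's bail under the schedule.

$576,000

Base amounts from the schedule: shoplifting $3,200; possession of a controlled substance $5,500; vehicular manslaughter $427,500; drug trafficking $210,750.
Stacking rule: highest base plus $17,500 per additional charge. Highest is vehicular manslaughter at $427,500; 3 additional charges → +$52,500. Combined base = $480,000.
Offense committed while released on bail in another case (+50%): $480,000 × 1.5 = $720,000.
Defendant is enrolled full-time in school (−20%): $720,000 × 0.8 = $576,000.
$576,000 is within the $725,000 maximum.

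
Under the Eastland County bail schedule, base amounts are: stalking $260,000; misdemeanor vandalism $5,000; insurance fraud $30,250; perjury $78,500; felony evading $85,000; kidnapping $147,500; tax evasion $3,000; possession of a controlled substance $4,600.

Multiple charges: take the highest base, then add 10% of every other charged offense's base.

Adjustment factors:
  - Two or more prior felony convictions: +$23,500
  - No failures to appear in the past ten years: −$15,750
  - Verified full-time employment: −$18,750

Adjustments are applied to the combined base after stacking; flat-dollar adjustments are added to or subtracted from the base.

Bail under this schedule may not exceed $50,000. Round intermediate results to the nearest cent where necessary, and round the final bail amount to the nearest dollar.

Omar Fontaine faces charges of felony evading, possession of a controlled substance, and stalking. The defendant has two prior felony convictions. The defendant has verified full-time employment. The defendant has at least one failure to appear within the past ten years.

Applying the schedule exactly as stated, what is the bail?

Base amounts from the schedule: felony evading $85,000; possession of a controlled substance $4,600; stalking $260,000.
Stacking rule: highest base plus 10% of each additional charge. Highest is stalking at $260,000. Additional: $85,000 × 10% = $8,500; $4,600 × 10% = $460. Combined base = $260,000 + $8,960 = $268,960.
Two or more prior felony convictions (+$23,500 flat): $268,960 + $23,500 = $292,460.
Verified full-time employment (−$18,750 flat): $292,460 − $18,750 = $273,710.
Result $273,710 exceeds the maximum of $50,000; bail is capped at $50,000.

$50,000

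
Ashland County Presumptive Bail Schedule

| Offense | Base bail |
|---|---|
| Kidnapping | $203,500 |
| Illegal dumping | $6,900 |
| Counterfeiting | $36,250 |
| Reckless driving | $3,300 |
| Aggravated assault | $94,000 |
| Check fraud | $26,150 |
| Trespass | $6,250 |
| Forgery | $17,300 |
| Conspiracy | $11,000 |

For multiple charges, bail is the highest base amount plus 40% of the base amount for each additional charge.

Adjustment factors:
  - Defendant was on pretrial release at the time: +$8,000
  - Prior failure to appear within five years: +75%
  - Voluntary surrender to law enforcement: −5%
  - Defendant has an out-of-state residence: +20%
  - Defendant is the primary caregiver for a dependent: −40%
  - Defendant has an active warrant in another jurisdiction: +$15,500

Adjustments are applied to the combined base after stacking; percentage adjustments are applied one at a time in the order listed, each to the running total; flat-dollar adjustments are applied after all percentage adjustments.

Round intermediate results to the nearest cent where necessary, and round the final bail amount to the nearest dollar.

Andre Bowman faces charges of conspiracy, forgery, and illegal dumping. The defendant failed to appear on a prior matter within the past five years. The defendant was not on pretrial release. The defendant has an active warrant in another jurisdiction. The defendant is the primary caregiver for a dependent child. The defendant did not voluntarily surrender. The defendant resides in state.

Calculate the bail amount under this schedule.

Base amounts from the schedule: conspiracy $11,000; forgery $17,300; illegal dumping $6,900.
Stacking rule: highest base plus 40% of each additional charge. Highest is forgery at $17,300. Additional: $11,000 × 40% = $4,400; $6,900 × 40% = $2,760. Combined base = $17,300 + $7,160 = $24,460.
Prior failure to appear within five years (+75%): $24,460 × 1.75 = $42,805.
Defendant is the primary caregiver for a dependent (−40%): $42,805 × 0.6 = $25,683.
Defendant has an active warrant in another jurisdiction (+$15,500 flat): $25,683 + $15,500 = $41,183.

$41,183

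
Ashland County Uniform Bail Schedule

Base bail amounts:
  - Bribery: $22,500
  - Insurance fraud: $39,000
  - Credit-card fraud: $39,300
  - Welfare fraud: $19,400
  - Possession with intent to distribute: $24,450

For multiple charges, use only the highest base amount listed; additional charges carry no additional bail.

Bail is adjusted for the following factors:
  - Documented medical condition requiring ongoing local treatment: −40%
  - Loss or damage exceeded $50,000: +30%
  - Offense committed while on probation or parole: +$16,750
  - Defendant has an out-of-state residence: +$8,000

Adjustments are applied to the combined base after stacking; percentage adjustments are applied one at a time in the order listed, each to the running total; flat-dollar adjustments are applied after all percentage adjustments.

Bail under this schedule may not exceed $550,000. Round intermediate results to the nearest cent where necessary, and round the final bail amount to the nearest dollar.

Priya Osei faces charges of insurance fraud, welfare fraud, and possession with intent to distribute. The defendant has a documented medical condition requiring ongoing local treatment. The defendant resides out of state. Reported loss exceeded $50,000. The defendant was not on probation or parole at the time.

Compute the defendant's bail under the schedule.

$38,420

Base amounts from the schedule: insurance fraud $39,000; welfare fraud $19,400; possession with intent to distribute $24,450.
Stacking rule: use the highest base only. Highest is insurance fraud at $39,000. Combined base = $39,000.
Documented medical condition requiring ongoing local treatment (−40%): $39,000 × 0.6 = $23,400.
Loss or damage exceeded $50,000 (+30%): $23,400 × 1.3 = $30,420.
Defendant has an out-of-state residence (+$8,000 flat): $30,420 + $8,000 = $38,420.
$38,420 is within the $550,000 maximum.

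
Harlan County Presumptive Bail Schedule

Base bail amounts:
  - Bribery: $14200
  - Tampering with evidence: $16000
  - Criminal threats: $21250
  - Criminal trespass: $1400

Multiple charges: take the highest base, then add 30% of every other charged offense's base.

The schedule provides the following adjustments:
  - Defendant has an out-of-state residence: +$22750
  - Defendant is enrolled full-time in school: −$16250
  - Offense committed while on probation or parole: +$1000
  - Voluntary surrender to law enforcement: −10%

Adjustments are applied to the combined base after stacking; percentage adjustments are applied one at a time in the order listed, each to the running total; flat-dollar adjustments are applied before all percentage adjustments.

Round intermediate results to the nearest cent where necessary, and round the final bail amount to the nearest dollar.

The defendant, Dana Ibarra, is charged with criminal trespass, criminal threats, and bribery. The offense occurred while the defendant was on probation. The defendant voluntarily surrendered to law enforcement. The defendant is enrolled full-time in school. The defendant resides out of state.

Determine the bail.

Base amounts from the schedule: criminal trespass $1400; criminal threats $21250; bribery $14200.
Stacking rule: highest base plus 30% of each additional charge. Highest is criminal threats at $21250. Additional: $1400 × 30% = $420; $14200 × 30% = $4260. Combined base = $21250 + $4680 = $25930.
Defendant has an out-of-state residence (+$22750 flat): $25930 + $22750 = $48680.
Defendant is enrolled full-time in school (−$16250 flat): $48680 − $16250 = $32430.
Offense committed while on probation or parole (+$1000 flat): $32430 + $1000 = $33430.
Voluntary surrender to law enforcement (−10%): $33430 × 0.9 = $30087.

$30087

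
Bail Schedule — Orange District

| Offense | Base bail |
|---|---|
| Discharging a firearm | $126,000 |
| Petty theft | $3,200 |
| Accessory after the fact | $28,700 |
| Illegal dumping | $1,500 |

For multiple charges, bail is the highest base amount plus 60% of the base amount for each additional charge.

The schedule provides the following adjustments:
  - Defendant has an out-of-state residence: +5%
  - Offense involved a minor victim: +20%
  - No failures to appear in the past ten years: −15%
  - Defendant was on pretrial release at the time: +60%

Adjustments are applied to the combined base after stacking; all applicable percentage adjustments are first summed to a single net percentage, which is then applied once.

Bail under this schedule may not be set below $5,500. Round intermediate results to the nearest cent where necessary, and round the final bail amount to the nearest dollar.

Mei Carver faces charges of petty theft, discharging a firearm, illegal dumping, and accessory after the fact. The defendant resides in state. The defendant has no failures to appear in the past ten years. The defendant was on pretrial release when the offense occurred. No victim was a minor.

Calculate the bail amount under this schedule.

$211,758

Base amounts from the schedule: petty theft $3,200; discharging a firearm $126,000; illegal dumping $1,500; accessory after the fact $28,700.
Stacking rule: highest base plus 60% of each additional charge. Highest is discharging a firearm at $126,000. Additional: $3,200 × 60% = $1,920; $1,500 × 60% = $900; $28,700 × 60% = $17,220. Combined base = $126,000 + $20,040 = $146,040.
Net percentage adjustment: −15% +60% = +45%. $146,040 × 1.45 = $211,758.
$211,758 is at or above the $5,500 minimum.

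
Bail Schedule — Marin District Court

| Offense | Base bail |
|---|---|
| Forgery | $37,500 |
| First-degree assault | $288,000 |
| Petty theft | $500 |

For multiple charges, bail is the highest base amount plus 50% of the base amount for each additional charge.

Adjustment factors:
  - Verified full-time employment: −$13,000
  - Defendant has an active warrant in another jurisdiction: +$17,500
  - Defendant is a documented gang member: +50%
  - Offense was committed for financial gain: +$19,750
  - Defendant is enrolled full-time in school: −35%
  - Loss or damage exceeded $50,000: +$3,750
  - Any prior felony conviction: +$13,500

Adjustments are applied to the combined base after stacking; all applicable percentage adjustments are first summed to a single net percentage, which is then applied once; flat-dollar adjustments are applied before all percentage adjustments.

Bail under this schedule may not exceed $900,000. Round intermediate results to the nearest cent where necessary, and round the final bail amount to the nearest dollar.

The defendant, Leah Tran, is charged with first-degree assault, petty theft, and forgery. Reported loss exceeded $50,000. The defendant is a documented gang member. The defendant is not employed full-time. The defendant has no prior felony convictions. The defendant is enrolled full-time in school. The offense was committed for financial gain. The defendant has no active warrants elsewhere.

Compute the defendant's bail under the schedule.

Base amounts from the schedule: first-degree assault $288,000; petty theft $500; forgery $37,500.
Stacking rule: highest base plus 50% of each additional charge. Highest is first-degree assault at $288,000. Additional: $500 × 50% = $250; $37,500 × 50% = $18,750. Combined base = $288,000 + $19,000 = $307,000.
Offense was committed for financial gain (+$19,750 flat): $307,000 + $19,750 = $326,750.
Loss or damage exceeded $50,000 (+$3,750 flat): $326,750 + $3,750 = $330,500.
Net percentage adjustment: +50% −35% = +15%. $330,500 × 1.15 = $380,075.
$380,075 is within the $900,000 maximum.

$380,075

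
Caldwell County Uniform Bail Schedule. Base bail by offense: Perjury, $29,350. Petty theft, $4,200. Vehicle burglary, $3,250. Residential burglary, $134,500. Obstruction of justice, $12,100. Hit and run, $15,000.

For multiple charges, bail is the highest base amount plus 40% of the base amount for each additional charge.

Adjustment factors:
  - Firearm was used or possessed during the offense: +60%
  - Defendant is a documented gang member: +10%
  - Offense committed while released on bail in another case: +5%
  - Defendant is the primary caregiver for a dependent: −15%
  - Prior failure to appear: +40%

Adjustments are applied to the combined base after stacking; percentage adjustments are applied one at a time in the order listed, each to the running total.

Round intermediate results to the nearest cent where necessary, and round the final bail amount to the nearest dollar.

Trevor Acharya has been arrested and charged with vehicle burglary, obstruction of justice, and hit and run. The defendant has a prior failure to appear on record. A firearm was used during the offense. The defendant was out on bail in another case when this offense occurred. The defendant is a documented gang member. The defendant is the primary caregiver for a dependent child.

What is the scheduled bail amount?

$46,489

Base amounts from the schedule: vehicle burglary $3,250; obstruction of justice $12,100; hit and run $15,000.
Stacking rule: highest base plus 40% of each additional charge. Highest is hit and run at $15,000. Additional: $3,250 × 40% = $1,300; $12,100 × 40% = $4,840. Combined base = $15,000 + $6,140 = $21,140.
Firearm was used or possessed during the offense (+60%): $21,140 × 1.6 = $33,824.
Defendant is a documented gang member (+10%): $33,824 × 1.1 = $37,206.40.
Offense committed while released on bail in another case (+5%): $37,206.40 × 1.05 = $39,066.72.
Defendant is the primary caregiver for a dependent (−15%): $39,066.72 × 0.85 = $33,206.71.
Prior failure to appear (+40%): $33,206.71 × 1.4 = $46,489.39.
Rounded to the nearest dollar: $46,489.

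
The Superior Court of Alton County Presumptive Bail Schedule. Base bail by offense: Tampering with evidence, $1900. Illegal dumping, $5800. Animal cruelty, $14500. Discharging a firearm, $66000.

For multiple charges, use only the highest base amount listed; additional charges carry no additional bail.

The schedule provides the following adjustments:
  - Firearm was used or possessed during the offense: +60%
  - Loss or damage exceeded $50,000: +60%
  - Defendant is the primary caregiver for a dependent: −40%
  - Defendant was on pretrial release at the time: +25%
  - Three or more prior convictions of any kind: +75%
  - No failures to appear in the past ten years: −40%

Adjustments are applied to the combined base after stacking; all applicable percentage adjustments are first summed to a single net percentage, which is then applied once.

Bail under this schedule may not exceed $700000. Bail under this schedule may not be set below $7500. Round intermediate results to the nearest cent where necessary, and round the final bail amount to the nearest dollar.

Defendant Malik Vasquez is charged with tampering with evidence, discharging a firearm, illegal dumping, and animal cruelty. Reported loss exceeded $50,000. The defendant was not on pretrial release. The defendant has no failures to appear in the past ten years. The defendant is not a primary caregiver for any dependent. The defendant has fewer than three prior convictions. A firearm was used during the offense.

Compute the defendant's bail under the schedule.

$118800

Base amounts from the schedule: tampering with evidence $1900; discharging a firearm $66000; illegal dumping $5800; animal cruelty $14500.
Stacking rule: use the highest base only. Highest is discharging a firearm at $66000. Combined base = $66000.
Net percentage adjustment: +60% +60% −40% = +80%. $66000 × 1.8 = $118800.
$118800 is within the $700000 maximum.
$118800 is at or above the $7500 minimum.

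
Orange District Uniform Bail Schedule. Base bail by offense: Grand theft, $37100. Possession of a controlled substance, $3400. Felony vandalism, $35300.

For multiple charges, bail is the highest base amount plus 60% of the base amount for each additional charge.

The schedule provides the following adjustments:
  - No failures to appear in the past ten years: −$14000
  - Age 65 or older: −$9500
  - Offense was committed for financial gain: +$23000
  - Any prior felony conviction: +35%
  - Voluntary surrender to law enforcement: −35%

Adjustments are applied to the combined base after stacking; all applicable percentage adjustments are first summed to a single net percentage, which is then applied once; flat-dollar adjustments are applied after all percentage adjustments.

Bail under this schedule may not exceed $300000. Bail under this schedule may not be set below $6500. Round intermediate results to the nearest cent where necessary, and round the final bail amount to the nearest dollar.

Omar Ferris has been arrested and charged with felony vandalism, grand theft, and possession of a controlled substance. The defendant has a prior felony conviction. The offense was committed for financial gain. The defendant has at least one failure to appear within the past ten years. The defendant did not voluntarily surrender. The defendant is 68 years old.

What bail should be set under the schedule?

$94932

Base amounts from the schedule: felony vandalism $35300; grand theft $37100; possession of a controlled substance $3400.
Stacking rule: highest base plus 60% of each additional charge. Highest is grand theft at $37100. Additional: $35300 × 60% = $21180; $3400 × 60% = $2040. Combined base = $37100 + $23220 = $60320.
Any prior felony conviction (+35%): $60320 × 1.35 = $81432.
Age 65 or older (−$9500 flat): $81432 − $9500 = $71932.
Offense was committed for financial gain (+$23000 flat): $71932 + $23000 = $94932.
$94932 is within the $300000 maximum.
$94932 is at or above the $6500 minimum.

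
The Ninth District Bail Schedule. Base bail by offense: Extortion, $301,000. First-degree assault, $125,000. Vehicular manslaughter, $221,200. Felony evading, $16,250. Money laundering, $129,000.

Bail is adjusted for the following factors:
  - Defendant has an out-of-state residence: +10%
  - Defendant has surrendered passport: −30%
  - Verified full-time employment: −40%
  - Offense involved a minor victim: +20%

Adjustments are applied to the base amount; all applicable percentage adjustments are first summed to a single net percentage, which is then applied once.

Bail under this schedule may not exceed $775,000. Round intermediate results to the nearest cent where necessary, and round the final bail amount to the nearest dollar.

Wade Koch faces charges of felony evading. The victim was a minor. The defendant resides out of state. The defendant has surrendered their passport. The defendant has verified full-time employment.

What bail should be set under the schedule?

Base amounts from the schedule: felony evading $16,250.
Single charge. Combined base = $16,250.
Net percentage adjustment: +10% −30% −40% +20% = −40%. $16,250 × 0.6 = $9,750.
$9,750 is within the $775,000 maximum.

$9,750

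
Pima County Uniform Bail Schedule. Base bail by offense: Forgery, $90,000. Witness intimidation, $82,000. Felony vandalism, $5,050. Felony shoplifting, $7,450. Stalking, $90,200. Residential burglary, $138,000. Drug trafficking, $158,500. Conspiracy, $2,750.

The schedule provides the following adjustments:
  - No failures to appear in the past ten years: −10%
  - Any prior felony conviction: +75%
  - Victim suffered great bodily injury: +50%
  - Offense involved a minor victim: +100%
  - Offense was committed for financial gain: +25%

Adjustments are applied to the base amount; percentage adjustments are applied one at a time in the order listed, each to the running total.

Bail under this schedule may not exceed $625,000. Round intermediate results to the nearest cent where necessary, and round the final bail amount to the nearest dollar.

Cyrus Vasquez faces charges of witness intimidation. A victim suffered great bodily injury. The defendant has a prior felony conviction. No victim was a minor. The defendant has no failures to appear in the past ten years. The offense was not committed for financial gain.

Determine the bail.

Base amounts from the schedule: witness intimidation $82,000.
Single charge. Combined base = $82,000.
No failures to appear in the past ten years (−10%): $82,000 × 0.9 = $73,800.
Any prior felony conviction (+75%): $73,800 × 1.75 = $129,150.
Victim suffered great bodily injury (+50%): $129,150 × 1.5 = $193,725.
$193,725 is within the $625,000 maximum.

$193,725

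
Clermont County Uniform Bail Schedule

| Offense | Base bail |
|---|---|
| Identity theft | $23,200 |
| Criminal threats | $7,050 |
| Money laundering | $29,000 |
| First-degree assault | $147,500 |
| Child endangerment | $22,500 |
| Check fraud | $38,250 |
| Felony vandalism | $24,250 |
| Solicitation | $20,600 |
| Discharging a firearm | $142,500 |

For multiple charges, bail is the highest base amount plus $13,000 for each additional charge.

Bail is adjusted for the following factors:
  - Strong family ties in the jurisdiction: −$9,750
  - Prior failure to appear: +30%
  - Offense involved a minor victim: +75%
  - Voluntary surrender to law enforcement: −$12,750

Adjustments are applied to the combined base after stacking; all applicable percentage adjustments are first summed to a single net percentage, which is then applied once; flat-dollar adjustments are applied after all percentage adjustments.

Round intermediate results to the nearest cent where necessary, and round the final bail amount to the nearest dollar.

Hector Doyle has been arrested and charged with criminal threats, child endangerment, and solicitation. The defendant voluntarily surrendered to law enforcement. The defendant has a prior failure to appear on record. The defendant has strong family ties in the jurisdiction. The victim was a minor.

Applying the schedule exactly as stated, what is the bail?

Base amounts from the schedule: criminal threats $7,050; child endangerment $22,500; solicitation $20,600.
Stacking rule: highest base plus $13,000 per additional charge. Highest is child endangerment at $22,500; 2 additional charges → +$26,000. Combined base = $48,500.
Net percentage adjustment: +30% +75% = +105%. $48,500 × 2.05 = $99,425.
Strong family ties in the jurisdiction (−$9,750 flat): $99,425 − $9,750 = $89,675.
Voluntary surrender to law enforcement (−$12,750 flat): $89,675 − $12,750 = $76,925.

$76,925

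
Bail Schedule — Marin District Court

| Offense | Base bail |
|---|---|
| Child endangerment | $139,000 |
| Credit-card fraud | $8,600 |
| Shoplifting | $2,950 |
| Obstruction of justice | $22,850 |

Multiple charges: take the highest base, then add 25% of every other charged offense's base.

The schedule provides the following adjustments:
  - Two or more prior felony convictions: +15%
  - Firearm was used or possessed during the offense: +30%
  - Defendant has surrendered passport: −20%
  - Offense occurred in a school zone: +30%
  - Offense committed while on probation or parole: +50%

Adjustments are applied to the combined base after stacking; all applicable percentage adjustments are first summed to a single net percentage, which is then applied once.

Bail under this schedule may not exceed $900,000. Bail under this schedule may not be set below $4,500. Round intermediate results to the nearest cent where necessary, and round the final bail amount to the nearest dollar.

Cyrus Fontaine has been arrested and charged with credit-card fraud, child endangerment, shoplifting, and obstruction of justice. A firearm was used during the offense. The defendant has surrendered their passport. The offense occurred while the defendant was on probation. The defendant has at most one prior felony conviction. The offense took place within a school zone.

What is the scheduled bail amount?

$280,440

Base amounts from the schedule: credit-card fraud $8,600; child endangerment $139,000; shoplifting $2,950; obstruction of justice $22,850.
Stacking rule: highest base plus 25% of each additional charge. Highest is child endangerment at $139,000. Additional: $8,600 × 25% = $2,150; $2,950 × 25% = $737.50; $22,850 × 25% = $5,712.50. Combined base = $139,000 + $8,600 = $147,600.
Net percentage adjustment: +30% −20% +30% +50% = +90%. $147,600 × 1.9 = $280,440.
$280,440 is within the $900,000 maximum.
$280,440 is at or above the $4,500 minimum.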